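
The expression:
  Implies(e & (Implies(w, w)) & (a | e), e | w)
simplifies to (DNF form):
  True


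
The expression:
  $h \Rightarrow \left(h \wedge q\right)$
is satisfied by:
  {q: True, h: False}
  {h: False, q: False}
  {h: True, q: True}


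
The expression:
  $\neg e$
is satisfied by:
  {e: False}


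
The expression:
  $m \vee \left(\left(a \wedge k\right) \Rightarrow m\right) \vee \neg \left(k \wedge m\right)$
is always true.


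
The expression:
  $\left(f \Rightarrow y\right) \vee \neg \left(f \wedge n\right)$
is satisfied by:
  {y: True, n: False, f: False}
  {n: False, f: False, y: False}
  {f: True, y: True, n: False}
  {f: True, n: False, y: False}
  {y: True, n: True, f: False}
  {n: True, y: False, f: False}
  {f: True, n: True, y: True}


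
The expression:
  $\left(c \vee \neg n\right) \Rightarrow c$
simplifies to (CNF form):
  $c \vee n$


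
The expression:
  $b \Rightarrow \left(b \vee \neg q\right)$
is always true.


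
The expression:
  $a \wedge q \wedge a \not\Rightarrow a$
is never true.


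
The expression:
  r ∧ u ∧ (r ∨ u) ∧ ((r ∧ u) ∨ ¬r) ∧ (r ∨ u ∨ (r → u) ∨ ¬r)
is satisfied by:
  {r: True, u: True}


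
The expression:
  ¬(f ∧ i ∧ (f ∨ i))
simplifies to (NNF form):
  ¬f ∨ ¬i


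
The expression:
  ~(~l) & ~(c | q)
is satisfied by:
  {l: True, q: False, c: False}


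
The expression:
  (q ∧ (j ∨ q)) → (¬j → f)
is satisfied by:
  {f: True, j: True, q: False}
  {f: True, j: False, q: False}
  {j: True, f: False, q: False}
  {f: False, j: False, q: False}
  {q: True, f: True, j: True}
  {q: True, f: True, j: False}
  {q: True, j: True, f: False}


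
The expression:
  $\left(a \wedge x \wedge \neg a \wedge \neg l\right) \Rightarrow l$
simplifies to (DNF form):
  $\text{True}$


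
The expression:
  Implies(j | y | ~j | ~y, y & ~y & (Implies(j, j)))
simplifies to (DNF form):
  False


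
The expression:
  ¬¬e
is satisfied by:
  {e: True}


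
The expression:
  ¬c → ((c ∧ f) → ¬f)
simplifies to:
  True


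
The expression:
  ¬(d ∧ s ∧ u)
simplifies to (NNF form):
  ¬d ∨ ¬s ∨ ¬u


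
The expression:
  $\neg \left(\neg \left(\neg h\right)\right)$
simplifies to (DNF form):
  $\neg h$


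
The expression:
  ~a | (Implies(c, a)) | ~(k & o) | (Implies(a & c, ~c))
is always true.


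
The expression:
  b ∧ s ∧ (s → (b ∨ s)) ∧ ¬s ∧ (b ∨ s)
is never true.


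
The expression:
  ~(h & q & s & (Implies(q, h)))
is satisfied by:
  {s: False, q: False, h: False}
  {h: True, s: False, q: False}
  {q: True, s: False, h: False}
  {h: True, q: True, s: False}
  {s: True, h: False, q: False}
  {h: True, s: True, q: False}
  {q: True, s: True, h: False}


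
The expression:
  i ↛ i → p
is always true.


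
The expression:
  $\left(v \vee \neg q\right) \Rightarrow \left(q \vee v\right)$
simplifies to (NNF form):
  $q \vee v$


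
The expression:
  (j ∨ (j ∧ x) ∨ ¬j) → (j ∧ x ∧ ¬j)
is never true.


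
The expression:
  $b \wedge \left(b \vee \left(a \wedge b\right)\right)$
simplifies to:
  $b$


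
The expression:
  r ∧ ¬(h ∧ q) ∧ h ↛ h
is never true.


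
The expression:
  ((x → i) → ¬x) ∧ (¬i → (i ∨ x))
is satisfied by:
  {i: True, x: False}
  {x: True, i: False}


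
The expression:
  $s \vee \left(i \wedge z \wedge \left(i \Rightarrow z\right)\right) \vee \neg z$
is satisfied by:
  {i: True, s: True, z: False}
  {i: True, s: False, z: False}
  {s: True, i: False, z: False}
  {i: False, s: False, z: False}
  {i: True, z: True, s: True}
  {i: True, z: True, s: False}
  {z: True, s: True, i: False}


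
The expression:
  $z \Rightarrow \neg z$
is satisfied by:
  {z: False}


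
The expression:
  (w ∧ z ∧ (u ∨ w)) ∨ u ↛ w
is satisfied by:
  {z: True, u: True, w: False}
  {u: True, w: False, z: False}
  {z: True, w: True, u: True}
  {z: True, w: True, u: False}


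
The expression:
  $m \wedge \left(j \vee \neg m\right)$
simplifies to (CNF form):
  $j \wedge m$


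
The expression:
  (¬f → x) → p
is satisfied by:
  {p: True, x: False, f: False}
  {f: True, p: True, x: False}
  {p: True, x: True, f: False}
  {f: True, p: True, x: True}
  {f: False, x: False, p: False}


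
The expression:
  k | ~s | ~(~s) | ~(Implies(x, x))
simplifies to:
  True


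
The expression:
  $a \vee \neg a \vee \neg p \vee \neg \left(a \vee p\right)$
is always true.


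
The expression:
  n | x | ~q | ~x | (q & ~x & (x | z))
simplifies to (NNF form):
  True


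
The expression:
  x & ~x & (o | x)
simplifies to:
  False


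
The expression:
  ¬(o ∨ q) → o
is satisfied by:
  {q: True, o: True}
  {q: True, o: False}
  {o: True, q: False}


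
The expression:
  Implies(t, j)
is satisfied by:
  {j: True, t: False}
  {t: False, j: False}
  {t: True, j: True}


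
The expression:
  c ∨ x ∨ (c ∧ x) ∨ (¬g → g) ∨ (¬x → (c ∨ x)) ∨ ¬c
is always true.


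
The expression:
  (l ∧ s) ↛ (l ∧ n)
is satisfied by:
  {s: True, l: True, n: False}


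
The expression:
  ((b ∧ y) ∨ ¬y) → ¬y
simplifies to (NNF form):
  ¬b ∨ ¬y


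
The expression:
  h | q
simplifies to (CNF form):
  h | q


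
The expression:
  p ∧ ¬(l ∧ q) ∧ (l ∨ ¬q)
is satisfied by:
  {p: True, q: False}


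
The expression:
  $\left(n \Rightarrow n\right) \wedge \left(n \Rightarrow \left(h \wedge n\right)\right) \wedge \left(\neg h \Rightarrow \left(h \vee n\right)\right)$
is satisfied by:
  {h: True}


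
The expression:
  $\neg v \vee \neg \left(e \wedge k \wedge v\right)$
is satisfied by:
  {k: False, e: False, v: False}
  {v: True, k: False, e: False}
  {e: True, k: False, v: False}
  {v: True, e: True, k: False}
  {k: True, v: False, e: False}
  {v: True, k: True, e: False}
  {e: True, k: True, v: False}


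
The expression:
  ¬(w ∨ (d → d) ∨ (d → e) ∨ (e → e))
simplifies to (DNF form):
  False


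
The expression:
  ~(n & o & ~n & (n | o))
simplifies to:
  True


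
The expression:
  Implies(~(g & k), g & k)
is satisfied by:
  {g: True, k: True}


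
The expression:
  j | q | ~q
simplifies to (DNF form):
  True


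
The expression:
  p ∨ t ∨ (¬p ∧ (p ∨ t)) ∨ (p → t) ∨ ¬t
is always true.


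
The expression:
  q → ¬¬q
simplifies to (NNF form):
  True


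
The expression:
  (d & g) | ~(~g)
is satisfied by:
  {g: True}


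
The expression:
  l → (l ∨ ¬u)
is always true.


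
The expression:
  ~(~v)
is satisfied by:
  {v: True}


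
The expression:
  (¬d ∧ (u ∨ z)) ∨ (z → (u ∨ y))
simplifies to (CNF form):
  u ∨ y ∨ ¬d ∨ ¬z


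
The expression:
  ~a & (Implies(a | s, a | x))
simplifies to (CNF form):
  ~a & (x | ~s)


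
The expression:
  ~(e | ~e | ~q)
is never true.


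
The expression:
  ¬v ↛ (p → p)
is never true.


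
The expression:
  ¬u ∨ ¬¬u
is always true.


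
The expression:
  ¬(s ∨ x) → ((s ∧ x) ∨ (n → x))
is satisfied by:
  {x: True, s: True, n: False}
  {x: True, s: False, n: False}
  {s: True, x: False, n: False}
  {x: False, s: False, n: False}
  {x: True, n: True, s: True}
  {x: True, n: True, s: False}
  {n: True, s: True, x: False}


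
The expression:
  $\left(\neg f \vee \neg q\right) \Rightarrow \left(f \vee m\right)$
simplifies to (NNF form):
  $f \vee m$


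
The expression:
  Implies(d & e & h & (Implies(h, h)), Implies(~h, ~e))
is always true.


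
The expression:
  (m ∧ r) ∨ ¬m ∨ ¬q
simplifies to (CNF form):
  r ∨ ¬m ∨ ¬q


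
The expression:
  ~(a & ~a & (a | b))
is always true.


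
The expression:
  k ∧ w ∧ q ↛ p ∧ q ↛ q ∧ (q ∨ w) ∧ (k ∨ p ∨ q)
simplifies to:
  False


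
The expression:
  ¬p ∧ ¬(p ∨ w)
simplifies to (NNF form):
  ¬p ∧ ¬w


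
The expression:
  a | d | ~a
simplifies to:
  True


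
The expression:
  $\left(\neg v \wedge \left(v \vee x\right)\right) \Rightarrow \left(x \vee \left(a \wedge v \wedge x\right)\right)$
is always true.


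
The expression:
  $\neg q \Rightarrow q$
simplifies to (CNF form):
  $q$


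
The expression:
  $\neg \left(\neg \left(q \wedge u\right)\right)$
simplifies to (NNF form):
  $q \wedge u$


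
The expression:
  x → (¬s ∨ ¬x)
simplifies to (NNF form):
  ¬s ∨ ¬x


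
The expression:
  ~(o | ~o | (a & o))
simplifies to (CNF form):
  False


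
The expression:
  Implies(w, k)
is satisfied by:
  {k: True, w: False}
  {w: False, k: False}
  {w: True, k: True}


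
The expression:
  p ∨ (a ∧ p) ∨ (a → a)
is always true.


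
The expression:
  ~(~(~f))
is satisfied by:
  {f: False}


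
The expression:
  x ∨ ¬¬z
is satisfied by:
  {x: True, z: True}
  {x: True, z: False}
  {z: True, x: False}


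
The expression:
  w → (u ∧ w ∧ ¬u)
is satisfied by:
  {w: False}


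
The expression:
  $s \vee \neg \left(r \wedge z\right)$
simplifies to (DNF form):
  $s \vee \neg r \vee \neg z$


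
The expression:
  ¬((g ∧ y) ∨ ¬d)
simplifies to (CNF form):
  d ∧ (¬g ∨ ¬y)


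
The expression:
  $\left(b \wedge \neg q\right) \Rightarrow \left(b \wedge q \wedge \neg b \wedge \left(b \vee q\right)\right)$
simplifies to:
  $q \vee \neg b$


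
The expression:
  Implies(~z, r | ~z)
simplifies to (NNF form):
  True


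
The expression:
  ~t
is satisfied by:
  {t: False}


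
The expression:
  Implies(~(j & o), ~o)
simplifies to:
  j | ~o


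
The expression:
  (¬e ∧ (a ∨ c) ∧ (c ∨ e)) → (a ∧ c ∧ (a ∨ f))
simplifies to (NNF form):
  a ∨ e ∨ ¬c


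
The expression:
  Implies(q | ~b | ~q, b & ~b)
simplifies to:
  False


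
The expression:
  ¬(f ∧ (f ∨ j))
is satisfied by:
  {f: False}


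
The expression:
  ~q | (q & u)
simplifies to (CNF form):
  u | ~q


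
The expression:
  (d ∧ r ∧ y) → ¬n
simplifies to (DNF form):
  ¬d ∨ ¬n ∨ ¬r ∨ ¬y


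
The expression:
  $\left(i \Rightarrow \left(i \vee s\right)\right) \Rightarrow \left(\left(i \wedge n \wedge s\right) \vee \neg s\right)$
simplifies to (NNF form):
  $\left(i \wedge n\right) \vee \neg s$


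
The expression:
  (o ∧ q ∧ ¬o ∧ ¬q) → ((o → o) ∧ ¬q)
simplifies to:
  True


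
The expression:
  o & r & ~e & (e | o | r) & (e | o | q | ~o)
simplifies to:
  o & r & ~e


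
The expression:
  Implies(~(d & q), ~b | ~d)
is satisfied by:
  {q: True, d: False, b: False}
  {d: False, b: False, q: False}
  {q: True, b: True, d: False}
  {b: True, d: False, q: False}
  {q: True, d: True, b: False}
  {d: True, q: False, b: False}
  {q: True, b: True, d: True}


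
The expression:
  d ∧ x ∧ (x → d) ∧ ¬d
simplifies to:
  False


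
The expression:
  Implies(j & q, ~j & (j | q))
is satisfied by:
  {q: False, j: False}
  {j: True, q: False}
  {q: True, j: False}


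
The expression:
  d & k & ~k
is never true.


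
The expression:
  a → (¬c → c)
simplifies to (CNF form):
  c ∨ ¬a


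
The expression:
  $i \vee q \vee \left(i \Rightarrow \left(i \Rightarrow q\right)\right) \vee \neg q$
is always true.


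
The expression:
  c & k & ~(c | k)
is never true.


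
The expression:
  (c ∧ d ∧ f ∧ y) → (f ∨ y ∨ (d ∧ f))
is always true.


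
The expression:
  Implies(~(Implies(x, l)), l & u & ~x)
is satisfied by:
  {l: True, x: False}
  {x: False, l: False}
  {x: True, l: True}


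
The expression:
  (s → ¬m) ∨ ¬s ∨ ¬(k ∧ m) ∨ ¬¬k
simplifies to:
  True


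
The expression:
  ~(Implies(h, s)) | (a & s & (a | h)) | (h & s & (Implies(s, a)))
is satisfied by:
  {a: True, h: True, s: False}
  {h: True, s: False, a: False}
  {s: True, a: True, h: True}
  {s: True, a: True, h: False}


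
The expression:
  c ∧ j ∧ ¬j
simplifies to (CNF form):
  False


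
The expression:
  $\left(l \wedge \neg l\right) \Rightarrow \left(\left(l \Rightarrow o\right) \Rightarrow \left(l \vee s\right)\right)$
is always true.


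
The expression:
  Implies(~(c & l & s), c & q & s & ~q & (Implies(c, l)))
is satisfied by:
  {c: True, s: True, l: True}


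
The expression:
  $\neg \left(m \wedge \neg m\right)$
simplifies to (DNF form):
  $\text{True}$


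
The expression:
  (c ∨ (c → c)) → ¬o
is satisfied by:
  {o: False}


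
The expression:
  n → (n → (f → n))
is always true.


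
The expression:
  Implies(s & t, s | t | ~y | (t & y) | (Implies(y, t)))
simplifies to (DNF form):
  True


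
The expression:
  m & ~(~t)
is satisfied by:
  {t: True, m: True}


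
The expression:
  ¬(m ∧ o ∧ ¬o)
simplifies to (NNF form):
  True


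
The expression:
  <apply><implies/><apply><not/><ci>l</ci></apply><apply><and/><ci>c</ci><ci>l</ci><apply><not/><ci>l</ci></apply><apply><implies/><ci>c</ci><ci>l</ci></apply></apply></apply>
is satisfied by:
  {l: True}


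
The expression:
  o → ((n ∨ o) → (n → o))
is always true.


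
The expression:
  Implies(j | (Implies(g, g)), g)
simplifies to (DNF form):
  g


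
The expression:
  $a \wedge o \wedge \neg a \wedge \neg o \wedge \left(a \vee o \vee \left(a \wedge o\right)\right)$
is never true.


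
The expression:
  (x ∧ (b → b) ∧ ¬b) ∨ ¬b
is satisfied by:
  {b: False}


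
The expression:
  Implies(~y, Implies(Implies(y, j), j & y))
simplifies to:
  y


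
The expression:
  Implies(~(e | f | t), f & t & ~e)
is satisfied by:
  {t: True, e: True, f: True}
  {t: True, e: True, f: False}
  {t: True, f: True, e: False}
  {t: True, f: False, e: False}
  {e: True, f: True, t: False}
  {e: True, f: False, t: False}
  {f: True, e: False, t: False}


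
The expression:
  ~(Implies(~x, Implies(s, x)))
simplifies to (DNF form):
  s & ~x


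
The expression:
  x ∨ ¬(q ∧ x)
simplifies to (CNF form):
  True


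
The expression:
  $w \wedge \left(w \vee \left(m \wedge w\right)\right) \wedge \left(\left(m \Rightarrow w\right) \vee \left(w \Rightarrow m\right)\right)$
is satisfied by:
  {w: True}


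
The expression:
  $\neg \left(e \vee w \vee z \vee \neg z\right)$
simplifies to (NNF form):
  $\text{False}$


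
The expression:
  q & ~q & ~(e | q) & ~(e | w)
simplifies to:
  False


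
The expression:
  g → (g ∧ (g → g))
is always true.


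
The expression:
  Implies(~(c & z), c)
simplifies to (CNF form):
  c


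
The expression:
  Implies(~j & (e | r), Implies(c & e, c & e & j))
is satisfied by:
  {j: True, c: False, e: False}
  {j: False, c: False, e: False}
  {e: True, j: True, c: False}
  {e: True, j: False, c: False}
  {c: True, j: True, e: False}
  {c: True, j: False, e: False}
  {c: True, e: True, j: True}


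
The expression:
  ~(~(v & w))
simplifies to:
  v & w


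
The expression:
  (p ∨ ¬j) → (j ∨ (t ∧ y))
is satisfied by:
  {y: True, j: True, t: True}
  {y: True, j: True, t: False}
  {j: True, t: True, y: False}
  {j: True, t: False, y: False}
  {y: True, t: True, j: False}


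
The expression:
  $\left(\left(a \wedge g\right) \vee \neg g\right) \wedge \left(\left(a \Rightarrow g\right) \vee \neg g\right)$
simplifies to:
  $a \vee \neg g$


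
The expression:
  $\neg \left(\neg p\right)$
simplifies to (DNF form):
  $p$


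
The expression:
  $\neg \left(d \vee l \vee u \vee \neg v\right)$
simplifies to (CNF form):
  $v \wedge \neg d \wedge \neg l \wedge \neg u$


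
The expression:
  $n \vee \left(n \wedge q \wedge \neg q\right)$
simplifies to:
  $n$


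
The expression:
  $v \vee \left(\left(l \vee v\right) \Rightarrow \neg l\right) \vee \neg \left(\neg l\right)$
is always true.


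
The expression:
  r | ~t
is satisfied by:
  {r: True, t: False}
  {t: False, r: False}
  {t: True, r: True}


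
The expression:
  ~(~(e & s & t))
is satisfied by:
  {t: True, e: True, s: True}


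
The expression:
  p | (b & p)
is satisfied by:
  {p: True}


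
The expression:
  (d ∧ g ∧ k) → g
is always true.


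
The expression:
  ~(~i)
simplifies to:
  i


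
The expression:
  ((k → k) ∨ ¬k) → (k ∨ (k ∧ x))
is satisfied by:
  {k: True}


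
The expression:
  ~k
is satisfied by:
  {k: False}


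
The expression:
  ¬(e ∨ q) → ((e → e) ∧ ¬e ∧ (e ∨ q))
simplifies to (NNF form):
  e ∨ q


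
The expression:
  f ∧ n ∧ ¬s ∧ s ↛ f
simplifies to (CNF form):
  False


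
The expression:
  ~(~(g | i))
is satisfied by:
  {i: True, g: True}
  {i: True, g: False}
  {g: True, i: False}


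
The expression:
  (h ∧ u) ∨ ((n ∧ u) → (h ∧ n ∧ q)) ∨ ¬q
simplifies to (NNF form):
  h ∨ ¬n ∨ ¬q ∨ ¬u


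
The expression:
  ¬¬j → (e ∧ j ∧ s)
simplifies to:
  (e ∧ s) ∨ ¬j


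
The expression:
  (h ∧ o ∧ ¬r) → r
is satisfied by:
  {r: True, h: False, o: False}
  {h: False, o: False, r: False}
  {r: True, o: True, h: False}
  {o: True, h: False, r: False}
  {r: True, h: True, o: False}
  {h: True, r: False, o: False}
  {r: True, o: True, h: True}


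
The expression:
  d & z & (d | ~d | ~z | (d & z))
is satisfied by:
  {z: True, d: True}


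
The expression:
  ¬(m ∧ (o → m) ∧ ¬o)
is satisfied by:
  {o: True, m: False}
  {m: False, o: False}
  {m: True, o: True}


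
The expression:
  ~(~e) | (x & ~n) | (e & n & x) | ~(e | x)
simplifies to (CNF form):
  e | ~n | ~x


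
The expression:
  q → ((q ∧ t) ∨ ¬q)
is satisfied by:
  {t: True, q: False}
  {q: False, t: False}
  {q: True, t: True}


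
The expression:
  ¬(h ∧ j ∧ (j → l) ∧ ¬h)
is always true.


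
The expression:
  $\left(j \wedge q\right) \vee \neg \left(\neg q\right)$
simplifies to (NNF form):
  $q$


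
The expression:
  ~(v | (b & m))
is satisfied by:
  {m: False, v: False, b: False}
  {b: True, m: False, v: False}
  {m: True, b: False, v: False}


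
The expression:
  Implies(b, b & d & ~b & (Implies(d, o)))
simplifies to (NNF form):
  ~b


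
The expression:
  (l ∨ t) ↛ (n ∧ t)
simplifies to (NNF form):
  (l ∧ ¬t) ∨ (t ∧ ¬n)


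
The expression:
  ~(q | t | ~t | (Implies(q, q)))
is never true.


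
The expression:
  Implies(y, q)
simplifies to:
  q | ~y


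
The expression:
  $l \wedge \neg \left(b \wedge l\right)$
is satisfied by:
  {l: True, b: False}


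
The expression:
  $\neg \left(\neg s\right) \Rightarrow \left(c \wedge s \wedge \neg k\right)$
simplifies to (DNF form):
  $\left(c \wedge \neg k\right) \vee \neg s$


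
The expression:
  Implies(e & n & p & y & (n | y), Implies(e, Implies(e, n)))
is always true.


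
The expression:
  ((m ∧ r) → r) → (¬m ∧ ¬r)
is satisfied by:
  {r: False, m: False}


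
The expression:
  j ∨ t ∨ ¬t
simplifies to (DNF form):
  True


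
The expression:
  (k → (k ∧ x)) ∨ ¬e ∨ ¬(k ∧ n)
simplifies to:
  x ∨ ¬e ∨ ¬k ∨ ¬n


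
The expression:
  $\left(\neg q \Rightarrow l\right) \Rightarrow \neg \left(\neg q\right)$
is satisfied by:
  {q: True, l: False}
  {l: False, q: False}
  {l: True, q: True}


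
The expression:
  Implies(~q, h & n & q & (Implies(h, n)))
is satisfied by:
  {q: True}


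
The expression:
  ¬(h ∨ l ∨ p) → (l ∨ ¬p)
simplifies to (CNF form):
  True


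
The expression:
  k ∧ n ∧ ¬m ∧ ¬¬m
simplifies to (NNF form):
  False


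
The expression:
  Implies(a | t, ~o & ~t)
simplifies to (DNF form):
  (~a & ~t) | (~o & ~t)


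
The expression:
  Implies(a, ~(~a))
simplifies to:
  True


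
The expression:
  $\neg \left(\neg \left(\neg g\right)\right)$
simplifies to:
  $\neg g$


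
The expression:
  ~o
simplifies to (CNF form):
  ~o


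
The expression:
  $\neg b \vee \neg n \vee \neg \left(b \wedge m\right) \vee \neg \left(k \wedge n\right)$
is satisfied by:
  {k: False, m: False, n: False, b: False}
  {b: True, k: False, m: False, n: False}
  {n: True, k: False, m: False, b: False}
  {b: True, n: True, k: False, m: False}
  {m: True, b: False, k: False, n: False}
  {b: True, m: True, k: False, n: False}
  {n: True, m: True, b: False, k: False}
  {b: True, n: True, m: True, k: False}
  {k: True, n: False, m: False, b: False}
  {b: True, k: True, n: False, m: False}
  {n: True, k: True, b: False, m: False}
  {b: True, n: True, k: True, m: False}
  {m: True, k: True, n: False, b: False}
  {b: True, m: True, k: True, n: False}
  {n: True, m: True, k: True, b: False}


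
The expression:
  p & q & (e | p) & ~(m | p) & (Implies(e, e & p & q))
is never true.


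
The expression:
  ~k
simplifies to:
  ~k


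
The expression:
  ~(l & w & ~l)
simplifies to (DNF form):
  True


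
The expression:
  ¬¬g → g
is always true.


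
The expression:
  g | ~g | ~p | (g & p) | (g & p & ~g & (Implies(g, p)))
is always true.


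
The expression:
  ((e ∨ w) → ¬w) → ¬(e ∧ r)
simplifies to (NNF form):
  w ∨ ¬e ∨ ¬r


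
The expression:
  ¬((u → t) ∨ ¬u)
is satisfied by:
  {u: True, t: False}


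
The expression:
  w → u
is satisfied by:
  {u: True, w: False}
  {w: False, u: False}
  {w: True, u: True}


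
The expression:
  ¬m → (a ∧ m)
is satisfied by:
  {m: True}


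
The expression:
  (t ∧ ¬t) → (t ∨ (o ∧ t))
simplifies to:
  True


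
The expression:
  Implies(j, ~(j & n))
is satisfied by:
  {n: False, j: False}
  {j: True, n: False}
  {n: True, j: False}


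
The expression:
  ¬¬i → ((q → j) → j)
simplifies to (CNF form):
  j ∨ q ∨ ¬i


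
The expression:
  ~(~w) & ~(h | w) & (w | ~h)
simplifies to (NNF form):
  False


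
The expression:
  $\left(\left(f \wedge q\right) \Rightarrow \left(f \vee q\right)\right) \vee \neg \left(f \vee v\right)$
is always true.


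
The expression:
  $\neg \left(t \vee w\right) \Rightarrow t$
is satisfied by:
  {t: True, w: True}
  {t: True, w: False}
  {w: True, t: False}


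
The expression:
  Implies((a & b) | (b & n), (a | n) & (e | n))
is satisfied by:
  {n: True, e: True, a: False, b: False}
  {n: True, e: False, a: False, b: False}
  {e: True, n: False, a: False, b: False}
  {n: False, e: False, a: False, b: False}
  {n: True, b: True, e: True, a: False}
  {n: True, b: True, e: False, a: False}
  {b: True, e: True, n: False, a: False}
  {b: True, n: False, e: False, a: False}
  {n: True, a: True, e: True, b: False}
  {n: True, a: True, e: False, b: False}
  {a: True, e: True, n: False, b: False}
  {a: True, n: False, e: False, b: False}
  {b: True, a: True, n: True, e: True}
  {b: True, a: True, n: True, e: False}
  {b: True, a: True, e: True, n: False}


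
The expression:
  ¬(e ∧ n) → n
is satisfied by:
  {n: True}


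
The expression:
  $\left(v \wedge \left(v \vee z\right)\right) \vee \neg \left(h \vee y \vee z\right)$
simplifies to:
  $v \vee \left(\neg h \wedge \neg y \wedge \neg z\right)$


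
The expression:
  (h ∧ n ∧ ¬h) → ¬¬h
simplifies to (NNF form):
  True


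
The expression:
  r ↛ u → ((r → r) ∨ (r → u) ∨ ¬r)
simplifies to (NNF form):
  True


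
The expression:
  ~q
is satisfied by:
  {q: False}


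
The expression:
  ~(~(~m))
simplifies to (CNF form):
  ~m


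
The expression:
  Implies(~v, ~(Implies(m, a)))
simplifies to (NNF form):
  v | (m & ~a)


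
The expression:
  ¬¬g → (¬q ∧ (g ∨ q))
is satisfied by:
  {g: False, q: False}
  {q: True, g: False}
  {g: True, q: False}


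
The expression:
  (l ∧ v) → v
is always true.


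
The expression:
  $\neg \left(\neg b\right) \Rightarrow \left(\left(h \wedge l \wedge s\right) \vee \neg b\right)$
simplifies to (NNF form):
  $\left(h \wedge l \wedge s\right) \vee \neg b$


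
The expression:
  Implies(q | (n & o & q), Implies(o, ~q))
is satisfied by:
  {o: False, q: False}
  {q: True, o: False}
  {o: True, q: False}


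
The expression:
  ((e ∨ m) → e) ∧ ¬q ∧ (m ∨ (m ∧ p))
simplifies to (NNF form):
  e ∧ m ∧ ¬q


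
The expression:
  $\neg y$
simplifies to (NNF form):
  $\neg y$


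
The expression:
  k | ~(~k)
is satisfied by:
  {k: True}


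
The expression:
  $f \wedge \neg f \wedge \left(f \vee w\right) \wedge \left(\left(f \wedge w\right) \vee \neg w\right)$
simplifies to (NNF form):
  $\text{False}$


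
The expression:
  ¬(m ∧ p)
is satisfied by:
  {p: False, m: False}
  {m: True, p: False}
  {p: True, m: False}


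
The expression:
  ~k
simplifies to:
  ~k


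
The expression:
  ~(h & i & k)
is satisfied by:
  {h: False, k: False, i: False}
  {i: True, h: False, k: False}
  {k: True, h: False, i: False}
  {i: True, k: True, h: False}
  {h: True, i: False, k: False}
  {i: True, h: True, k: False}
  {k: True, h: True, i: False}


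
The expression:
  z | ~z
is always true.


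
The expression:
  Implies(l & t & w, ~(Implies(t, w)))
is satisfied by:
  {l: False, t: False, w: False}
  {w: True, l: False, t: False}
  {t: True, l: False, w: False}
  {w: True, t: True, l: False}
  {l: True, w: False, t: False}
  {w: True, l: True, t: False}
  {t: True, l: True, w: False}


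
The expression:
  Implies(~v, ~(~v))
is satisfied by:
  {v: True}


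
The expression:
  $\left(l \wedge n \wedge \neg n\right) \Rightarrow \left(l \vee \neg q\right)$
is always true.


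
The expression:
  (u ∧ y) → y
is always true.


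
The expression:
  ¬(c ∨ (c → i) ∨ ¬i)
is never true.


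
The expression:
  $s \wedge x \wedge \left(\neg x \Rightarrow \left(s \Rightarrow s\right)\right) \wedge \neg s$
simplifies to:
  $\text{False}$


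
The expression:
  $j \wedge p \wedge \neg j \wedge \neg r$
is never true.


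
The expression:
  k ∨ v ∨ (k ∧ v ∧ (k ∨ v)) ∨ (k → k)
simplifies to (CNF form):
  True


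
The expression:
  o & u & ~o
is never true.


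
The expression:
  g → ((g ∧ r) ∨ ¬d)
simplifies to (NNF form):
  r ∨ ¬d ∨ ¬g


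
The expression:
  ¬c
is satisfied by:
  {c: False}


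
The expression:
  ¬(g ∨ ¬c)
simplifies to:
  c ∧ ¬g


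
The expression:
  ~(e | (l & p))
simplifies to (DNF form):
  (~e & ~l) | (~e & ~p)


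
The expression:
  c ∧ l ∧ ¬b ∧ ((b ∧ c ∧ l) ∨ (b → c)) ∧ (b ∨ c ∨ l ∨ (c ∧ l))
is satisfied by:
  {c: True, l: True, b: False}


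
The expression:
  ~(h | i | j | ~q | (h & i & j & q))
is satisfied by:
  {q: True, i: False, h: False, j: False}


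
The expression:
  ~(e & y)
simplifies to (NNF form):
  ~e | ~y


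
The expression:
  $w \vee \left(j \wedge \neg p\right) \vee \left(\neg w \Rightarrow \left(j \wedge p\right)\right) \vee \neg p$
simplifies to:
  $j \vee w \vee \neg p$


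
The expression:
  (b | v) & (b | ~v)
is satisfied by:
  {b: True}


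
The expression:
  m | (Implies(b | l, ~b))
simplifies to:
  m | ~b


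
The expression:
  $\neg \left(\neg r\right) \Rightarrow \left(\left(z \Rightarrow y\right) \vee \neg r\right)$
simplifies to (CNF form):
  $y \vee \neg r \vee \neg z$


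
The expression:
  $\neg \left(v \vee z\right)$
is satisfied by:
  {v: False, z: False}


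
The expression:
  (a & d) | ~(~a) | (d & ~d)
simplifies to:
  a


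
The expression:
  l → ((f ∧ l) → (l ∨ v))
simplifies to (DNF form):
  True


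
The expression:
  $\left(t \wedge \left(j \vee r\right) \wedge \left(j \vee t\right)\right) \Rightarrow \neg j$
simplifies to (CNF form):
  $\neg j \vee \neg t$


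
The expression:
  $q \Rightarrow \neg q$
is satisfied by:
  {q: False}


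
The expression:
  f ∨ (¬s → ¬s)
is always true.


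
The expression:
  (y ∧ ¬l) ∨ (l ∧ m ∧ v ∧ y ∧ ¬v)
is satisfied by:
  {y: True, l: False}


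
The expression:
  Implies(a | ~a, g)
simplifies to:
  g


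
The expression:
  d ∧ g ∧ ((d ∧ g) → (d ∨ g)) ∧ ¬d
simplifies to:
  False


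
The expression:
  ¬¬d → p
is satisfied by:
  {p: True, d: False}
  {d: False, p: False}
  {d: True, p: True}


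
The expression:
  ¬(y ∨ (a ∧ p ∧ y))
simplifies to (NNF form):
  ¬y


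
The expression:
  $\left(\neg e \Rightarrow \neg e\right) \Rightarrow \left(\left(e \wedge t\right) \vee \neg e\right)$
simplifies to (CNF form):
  $t \vee \neg e$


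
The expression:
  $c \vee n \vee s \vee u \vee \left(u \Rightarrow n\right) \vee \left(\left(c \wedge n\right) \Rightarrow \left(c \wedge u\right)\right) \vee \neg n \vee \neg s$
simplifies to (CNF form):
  $\text{True}$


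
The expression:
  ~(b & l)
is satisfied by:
  {l: False, b: False}
  {b: True, l: False}
  {l: True, b: False}


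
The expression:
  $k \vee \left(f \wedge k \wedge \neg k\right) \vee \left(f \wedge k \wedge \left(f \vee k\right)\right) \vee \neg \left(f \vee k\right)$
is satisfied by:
  {k: True, f: False}
  {f: False, k: False}
  {f: True, k: True}


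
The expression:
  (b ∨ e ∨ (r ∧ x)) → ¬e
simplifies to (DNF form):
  ¬e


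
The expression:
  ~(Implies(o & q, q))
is never true.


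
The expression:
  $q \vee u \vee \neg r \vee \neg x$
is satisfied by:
  {q: True, u: True, x: False, r: False}
  {q: True, u: False, x: False, r: False}
  {u: True, r: False, q: False, x: False}
  {r: False, u: False, q: False, x: False}
  {r: True, q: True, u: True, x: False}
  {r: True, q: True, u: False, x: False}
  {r: True, u: True, q: False, x: False}
  {r: True, u: False, q: False, x: False}
  {x: True, q: True, u: True, r: False}
  {x: True, q: True, u: False, r: False}
  {x: True, u: True, q: False, r: False}
  {x: True, u: False, q: False, r: False}
  {r: True, x: True, q: True, u: True}
  {r: True, x: True, q: True, u: False}
  {r: True, x: True, u: True, q: False}


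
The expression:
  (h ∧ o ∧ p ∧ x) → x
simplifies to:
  True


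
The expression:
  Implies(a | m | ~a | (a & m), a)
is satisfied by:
  {a: True}


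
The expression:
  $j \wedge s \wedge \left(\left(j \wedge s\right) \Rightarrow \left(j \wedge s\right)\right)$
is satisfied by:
  {j: True, s: True}


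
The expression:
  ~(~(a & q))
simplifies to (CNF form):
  a & q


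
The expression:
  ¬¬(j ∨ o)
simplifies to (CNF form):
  j ∨ o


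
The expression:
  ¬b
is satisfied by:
  {b: False}


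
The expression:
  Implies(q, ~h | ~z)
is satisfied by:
  {h: False, q: False, z: False}
  {z: True, h: False, q: False}
  {q: True, h: False, z: False}
  {z: True, q: True, h: False}
  {h: True, z: False, q: False}
  {z: True, h: True, q: False}
  {q: True, h: True, z: False}


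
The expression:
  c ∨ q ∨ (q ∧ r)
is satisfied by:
  {q: True, c: True}
  {q: True, c: False}
  {c: True, q: False}


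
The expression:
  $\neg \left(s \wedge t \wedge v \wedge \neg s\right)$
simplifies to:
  $\text{True}$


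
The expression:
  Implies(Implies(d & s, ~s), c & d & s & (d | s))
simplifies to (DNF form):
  d & s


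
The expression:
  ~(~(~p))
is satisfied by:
  {p: False}


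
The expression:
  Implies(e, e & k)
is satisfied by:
  {k: True, e: False}
  {e: False, k: False}
  {e: True, k: True}


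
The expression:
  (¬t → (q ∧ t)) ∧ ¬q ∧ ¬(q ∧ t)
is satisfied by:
  {t: True, q: False}


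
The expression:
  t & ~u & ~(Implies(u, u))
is never true.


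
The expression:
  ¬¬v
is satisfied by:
  {v: True}


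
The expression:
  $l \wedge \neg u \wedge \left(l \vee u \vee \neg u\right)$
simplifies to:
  $l \wedge \neg u$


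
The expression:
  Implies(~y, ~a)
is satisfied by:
  {y: True, a: False}
  {a: False, y: False}
  {a: True, y: True}


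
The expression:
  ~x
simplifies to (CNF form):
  ~x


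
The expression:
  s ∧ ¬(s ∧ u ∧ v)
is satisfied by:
  {s: True, u: False, v: False}
  {s: True, v: True, u: False}
  {s: True, u: True, v: False}


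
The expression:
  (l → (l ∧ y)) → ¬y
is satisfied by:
  {y: False}


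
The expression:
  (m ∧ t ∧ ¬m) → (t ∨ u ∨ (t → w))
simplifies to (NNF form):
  True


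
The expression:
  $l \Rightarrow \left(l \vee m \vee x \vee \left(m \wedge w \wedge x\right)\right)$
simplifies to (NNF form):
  $\text{True}$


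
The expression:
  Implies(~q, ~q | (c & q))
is always true.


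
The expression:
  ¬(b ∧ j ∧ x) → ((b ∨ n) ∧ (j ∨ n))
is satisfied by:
  {n: True, j: True, b: True}
  {n: True, j: True, b: False}
  {n: True, b: True, j: False}
  {n: True, b: False, j: False}
  {j: True, b: True, n: False}


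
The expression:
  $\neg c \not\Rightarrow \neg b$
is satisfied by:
  {b: True, c: False}


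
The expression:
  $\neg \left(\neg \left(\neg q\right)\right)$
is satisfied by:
  {q: False}


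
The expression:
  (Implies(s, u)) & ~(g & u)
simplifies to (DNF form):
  (u & ~g) | (~s & ~u)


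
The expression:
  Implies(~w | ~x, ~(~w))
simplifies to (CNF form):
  w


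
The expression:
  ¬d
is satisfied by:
  {d: False}


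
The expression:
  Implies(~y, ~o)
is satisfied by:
  {y: True, o: False}
  {o: False, y: False}
  {o: True, y: True}


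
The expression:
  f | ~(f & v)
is always true.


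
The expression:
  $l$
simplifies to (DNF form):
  $l$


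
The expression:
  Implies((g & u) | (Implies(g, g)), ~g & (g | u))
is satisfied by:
  {u: True, g: False}


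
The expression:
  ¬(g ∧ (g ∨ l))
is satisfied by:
  {g: False}


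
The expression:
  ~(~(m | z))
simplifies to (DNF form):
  m | z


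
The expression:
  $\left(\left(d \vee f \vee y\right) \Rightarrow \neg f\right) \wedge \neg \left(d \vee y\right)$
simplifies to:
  $\neg d \wedge \neg f \wedge \neg y$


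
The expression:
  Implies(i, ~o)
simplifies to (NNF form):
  ~i | ~o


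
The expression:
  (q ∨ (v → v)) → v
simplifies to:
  v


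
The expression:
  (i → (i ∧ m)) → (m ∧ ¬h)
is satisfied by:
  {i: True, h: False, m: False}
  {m: True, i: True, h: False}
  {m: True, i: False, h: False}
  {h: True, i: True, m: False}


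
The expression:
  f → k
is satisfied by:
  {k: True, f: False}
  {f: False, k: False}
  {f: True, k: True}


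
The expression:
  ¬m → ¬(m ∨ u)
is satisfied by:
  {m: True, u: False}
  {u: False, m: False}
  {u: True, m: True}


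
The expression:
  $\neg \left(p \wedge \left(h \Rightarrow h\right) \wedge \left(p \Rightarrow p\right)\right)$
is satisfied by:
  {p: False}


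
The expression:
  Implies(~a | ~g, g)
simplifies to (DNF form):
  g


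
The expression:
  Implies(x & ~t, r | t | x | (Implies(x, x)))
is always true.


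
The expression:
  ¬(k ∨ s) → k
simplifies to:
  k ∨ s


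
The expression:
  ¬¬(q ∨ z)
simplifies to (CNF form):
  q ∨ z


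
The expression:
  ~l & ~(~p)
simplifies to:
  p & ~l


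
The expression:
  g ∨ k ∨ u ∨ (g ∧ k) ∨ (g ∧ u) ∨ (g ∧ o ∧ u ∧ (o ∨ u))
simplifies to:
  g ∨ k ∨ u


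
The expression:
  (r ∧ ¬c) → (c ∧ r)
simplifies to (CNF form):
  c ∨ ¬r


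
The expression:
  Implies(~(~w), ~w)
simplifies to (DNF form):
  ~w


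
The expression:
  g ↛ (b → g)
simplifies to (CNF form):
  False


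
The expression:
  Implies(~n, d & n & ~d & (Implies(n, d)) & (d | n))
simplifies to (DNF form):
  n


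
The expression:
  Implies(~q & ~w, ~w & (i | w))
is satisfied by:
  {i: True, q: True, w: True}
  {i: True, q: True, w: False}
  {i: True, w: True, q: False}
  {i: True, w: False, q: False}
  {q: True, w: True, i: False}
  {q: True, w: False, i: False}
  {w: True, q: False, i: False}


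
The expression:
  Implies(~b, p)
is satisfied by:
  {b: True, p: True}
  {b: True, p: False}
  {p: True, b: False}


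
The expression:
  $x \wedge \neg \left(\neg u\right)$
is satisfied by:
  {u: True, x: True}


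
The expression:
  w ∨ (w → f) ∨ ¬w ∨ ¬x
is always true.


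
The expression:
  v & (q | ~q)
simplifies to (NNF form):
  v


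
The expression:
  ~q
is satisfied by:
  {q: False}


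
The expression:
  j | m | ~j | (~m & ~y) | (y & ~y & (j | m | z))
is always true.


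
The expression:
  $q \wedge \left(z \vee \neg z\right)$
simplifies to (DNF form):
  $q$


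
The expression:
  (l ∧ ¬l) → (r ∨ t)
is always true.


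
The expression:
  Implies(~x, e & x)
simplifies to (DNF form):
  x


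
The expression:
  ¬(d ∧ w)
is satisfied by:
  {w: False, d: False}
  {d: True, w: False}
  {w: True, d: False}


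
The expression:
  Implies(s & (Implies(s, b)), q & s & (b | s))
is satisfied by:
  {q: True, s: False, b: False}
  {s: False, b: False, q: False}
  {b: True, q: True, s: False}
  {b: True, s: False, q: False}
  {q: True, s: True, b: False}
  {s: True, q: False, b: False}
  {b: True, s: True, q: True}


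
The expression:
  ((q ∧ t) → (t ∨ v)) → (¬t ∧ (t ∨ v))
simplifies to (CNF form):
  v ∧ ¬t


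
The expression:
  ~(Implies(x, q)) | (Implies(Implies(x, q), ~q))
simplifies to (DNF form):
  ~q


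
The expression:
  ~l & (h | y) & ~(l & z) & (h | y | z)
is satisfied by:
  {y: True, h: True, l: False}
  {y: True, h: False, l: False}
  {h: True, y: False, l: False}


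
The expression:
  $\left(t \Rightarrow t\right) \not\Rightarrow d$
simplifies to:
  $\neg d$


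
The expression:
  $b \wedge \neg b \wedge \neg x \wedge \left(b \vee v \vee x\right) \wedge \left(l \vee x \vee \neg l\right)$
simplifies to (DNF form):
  $\text{False}$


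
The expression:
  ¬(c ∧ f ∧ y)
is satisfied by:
  {c: False, y: False, f: False}
  {f: True, c: False, y: False}
  {y: True, c: False, f: False}
  {f: True, y: True, c: False}
  {c: True, f: False, y: False}
  {f: True, c: True, y: False}
  {y: True, c: True, f: False}


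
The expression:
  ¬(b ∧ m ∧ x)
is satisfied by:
  {m: False, x: False, b: False}
  {b: True, m: False, x: False}
  {x: True, m: False, b: False}
  {b: True, x: True, m: False}
  {m: True, b: False, x: False}
  {b: True, m: True, x: False}
  {x: True, m: True, b: False}


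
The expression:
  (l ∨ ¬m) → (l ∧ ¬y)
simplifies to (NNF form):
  (l ∧ ¬y) ∨ (m ∧ ¬l)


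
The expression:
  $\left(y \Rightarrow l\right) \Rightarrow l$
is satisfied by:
  {y: True, l: True}
  {y: True, l: False}
  {l: True, y: False}
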